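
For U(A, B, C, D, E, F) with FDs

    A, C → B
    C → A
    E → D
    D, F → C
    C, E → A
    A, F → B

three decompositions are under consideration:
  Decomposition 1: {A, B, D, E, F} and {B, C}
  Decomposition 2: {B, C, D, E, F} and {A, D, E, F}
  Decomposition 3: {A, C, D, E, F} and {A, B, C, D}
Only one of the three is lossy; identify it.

Decomposition 1

Decomposition 1: common = {B}, closure = {B} → lossy.
Decomposition 2: common = {D, E, F}, closure = {A, B, C, D, E, F} → lossless.
Decomposition 3: common = {A, C, D}, closure = {A, B, C, D} → lossless.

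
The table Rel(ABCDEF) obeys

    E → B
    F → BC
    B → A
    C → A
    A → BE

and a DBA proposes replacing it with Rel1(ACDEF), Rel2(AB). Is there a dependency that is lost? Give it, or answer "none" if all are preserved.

none

E → B: restricted closure across fragments reaches B.
F → BC: restricted closure across fragments reaches BC.
B → A lies within Rel2.
C → A lies within Rel1.
A → BE: restricted closure across fragments reaches BE.
Every dependency is enforceable on the fragments, so the decomposition is dependency-preserving.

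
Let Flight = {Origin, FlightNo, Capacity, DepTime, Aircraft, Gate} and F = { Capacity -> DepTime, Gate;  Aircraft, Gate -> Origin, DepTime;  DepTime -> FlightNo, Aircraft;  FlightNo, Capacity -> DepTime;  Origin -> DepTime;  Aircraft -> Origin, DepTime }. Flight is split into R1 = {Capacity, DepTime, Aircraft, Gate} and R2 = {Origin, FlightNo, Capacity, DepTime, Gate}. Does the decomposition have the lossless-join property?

Yes

Common attributes: R1 ∩ R2 = {Capacity, DepTime, Gate}.
Closure of {Capacity, DepTime, Gate}: DepTime → FlightNo, Aircraft applies, adding FlightNo, Aircraft; Aircraft → Origin, DepTime applies, adding Origin. So (Capacity, DepTime, Gate)⁺ = {Origin, FlightNo, Capacity, DepTime, Aircraft, Gate}.
This closure contains every attribute of R1, so R1 ∩ R2 → R1. The join is lossless.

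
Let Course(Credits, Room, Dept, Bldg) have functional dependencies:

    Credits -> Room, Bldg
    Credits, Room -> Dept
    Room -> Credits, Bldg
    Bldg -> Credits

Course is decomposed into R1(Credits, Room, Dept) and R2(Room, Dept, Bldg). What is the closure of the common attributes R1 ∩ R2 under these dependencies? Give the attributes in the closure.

Credits, Room, Dept, Bldg

R1 ∩ R2 = {Room, Dept}.
Room → Credits, Bldg applies, adding Credits, Bldg
Closure: {Credits, Room, Dept, Bldg}.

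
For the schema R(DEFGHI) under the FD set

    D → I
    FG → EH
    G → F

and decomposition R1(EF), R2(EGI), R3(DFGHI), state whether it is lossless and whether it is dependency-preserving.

Lossless test (chase): Rows 2 and 3 agree on G; apply G→F and equate their F entries. Rows 2 and 3 agree on FG; apply FG→EH and equate their EH entries. Row 3 is now all distinguished symbols — the join is lossless.
Dependency preservation: FG → EH is not contained in any single fragment, but the restricted closure of its left-hand side across the fragments still reaches the right-hand side; the remaining FDs each lie inside some fragment. All dependencies are preserved.

lossless and dependency-preserving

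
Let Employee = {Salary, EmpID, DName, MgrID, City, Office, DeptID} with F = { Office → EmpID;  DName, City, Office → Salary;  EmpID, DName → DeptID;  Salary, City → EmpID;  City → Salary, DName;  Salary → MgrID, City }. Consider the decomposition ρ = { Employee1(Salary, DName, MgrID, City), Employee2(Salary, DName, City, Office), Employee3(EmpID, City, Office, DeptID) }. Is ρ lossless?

Chase test. Columns are Salary, EmpID, DName, MgrID, City, Office, DeptID; row i has aⱼ where attribute j ∈ Employeei, else bᵢⱼ.
Initial tableau (one row per fragment):
  row 1: a1 b12 a3 a4 a5 b16 b17
  row 2: a1 b22 a3 b24 a5 a6 b27
  row 3: b31 a2 b33 b34 a5 a6 a7
Rows 2 and 3 agree on Office; apply Office→EmpID and equate their EmpID entries.
Rows 1 and 2 agree on Salary, City; apply Salary, City→EmpID and equate their EmpID entries.
Rows 1 and 3 agree on City; apply City→Salary, DName and equate their Salary, DName entries.
Rows 1 and 2 agree on Salary; apply Salary→MgrID, City and equate their MgrID, City entries.
Rows 1 and 3 agree on Salary; apply Salary→MgrID, City and equate their MgrID, City entries.
Rows 1 and 2 agree on EmpID, DName; apply EmpID, DName→DeptID and equate their DeptID entries.
Rows 1 and 3 agree on EmpID, DName; apply EmpID, DName→DeptID and equate their DeptID entries.
Row 2 is now all distinguished symbols — the join is lossless.

Yes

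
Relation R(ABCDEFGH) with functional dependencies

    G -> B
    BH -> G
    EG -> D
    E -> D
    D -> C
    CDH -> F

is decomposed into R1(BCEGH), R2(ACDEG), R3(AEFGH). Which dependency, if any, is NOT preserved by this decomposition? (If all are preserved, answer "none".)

Check CDH → F: no single fragment contains all of {CDFH}, and the restricted closure of {CDH} across the fragments never reaches {F}.
G → B is preserved.
BH → G is preserved.
EG → D is preserved.
E → D is preserved.
D → C is preserved.

CDH -> F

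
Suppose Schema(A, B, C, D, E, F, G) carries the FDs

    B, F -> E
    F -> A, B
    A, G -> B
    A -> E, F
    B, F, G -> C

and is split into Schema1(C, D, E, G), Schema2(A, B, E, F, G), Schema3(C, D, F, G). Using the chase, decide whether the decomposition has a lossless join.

Yes

Chase test. Columns are A, B, C, D, E, F, G; row i has aⱼ where attribute j ∈ Schemai, else bᵢⱼ.
Initial tableau (one row per fragment):
  row 1: b11 b12 a3 a4 a5 b16 a7
  row 2: a1 a2 b23 b24 a5 a6 a7
  row 3: b31 b32 a3 a4 b35 a6 a7
Rows 2 and 3 agree on F; apply F→A, B and equate their A, B entries.
Rows 2 and 3 agree on A; apply A→E, F and equate their E, F entries.
Rows 2 and 3 agree on B, F, G; apply B, F, G→C and equate their C entries.
Row 3 is now all distinguished symbols — the join is lossless.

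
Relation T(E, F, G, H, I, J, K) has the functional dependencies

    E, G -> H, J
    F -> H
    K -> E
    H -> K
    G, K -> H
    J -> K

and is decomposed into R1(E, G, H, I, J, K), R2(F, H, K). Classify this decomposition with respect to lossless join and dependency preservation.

lossy but dependency-preserving

Lossless test: (H, K)⁺ = {E, H, K}, which is a superkey of neither fragment — lossy.
Dependency preservation: every FD's attributes lie within a single fragment, so each can be enforced locally — preserved.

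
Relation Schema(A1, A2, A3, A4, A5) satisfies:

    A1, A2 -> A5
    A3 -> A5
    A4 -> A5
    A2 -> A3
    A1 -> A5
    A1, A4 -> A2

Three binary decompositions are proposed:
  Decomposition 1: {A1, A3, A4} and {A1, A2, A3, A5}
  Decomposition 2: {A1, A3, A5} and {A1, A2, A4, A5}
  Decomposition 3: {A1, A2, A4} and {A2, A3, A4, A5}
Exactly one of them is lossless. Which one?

Decomposition 1: common = {A1, A3}, closure = {A1, A3, A5} → lossy.
Decomposition 2: common = {A1, A5}, closure = {A1, A5} → lossy.
Decomposition 3: common = {A2, A4}, closure = {A2, A3, A4, A5} → lossless.

Decomposition 3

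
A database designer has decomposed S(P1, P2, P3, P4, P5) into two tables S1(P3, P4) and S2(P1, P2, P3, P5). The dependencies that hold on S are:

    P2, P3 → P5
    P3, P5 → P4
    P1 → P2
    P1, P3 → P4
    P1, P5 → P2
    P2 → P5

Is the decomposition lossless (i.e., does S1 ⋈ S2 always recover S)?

No

Common attributes: S1 ∩ S2 = {P3}.
No dependency enlarges {P3}, so (P3)⁺ = {P3}.
The closure contains neither all of S1 = {P3, P4} nor all of S2 = {P1, P2, P3, P5}, so the common attributes are not a superkey of either fragment. The join is lossy.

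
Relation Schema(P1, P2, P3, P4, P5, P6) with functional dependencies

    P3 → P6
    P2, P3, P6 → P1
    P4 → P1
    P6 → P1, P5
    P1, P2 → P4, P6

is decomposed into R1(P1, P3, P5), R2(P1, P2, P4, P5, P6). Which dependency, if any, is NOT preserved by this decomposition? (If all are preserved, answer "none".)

Check P3 → P6: no single fragment contains all of {P3, P6}, and the restricted closure of {P3} across the fragments never reaches {P6}.
P2, P3, P6 → P1 is preserved.
P4 → P1 is preserved.
P6 → P1, P5 is preserved.
P1, P2 → P4, P6 is preserved.

P3 → P6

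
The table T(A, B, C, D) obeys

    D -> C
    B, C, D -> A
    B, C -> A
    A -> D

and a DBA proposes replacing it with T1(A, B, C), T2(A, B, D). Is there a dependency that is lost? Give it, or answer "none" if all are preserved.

Check D → C: no single fragment contains all of {C, D}, and the restricted closure of {D} across the fragments never reaches {C}.
B, C, D → A is preserved.
B, C → A is preserved.
A → D is preserved.

D -> C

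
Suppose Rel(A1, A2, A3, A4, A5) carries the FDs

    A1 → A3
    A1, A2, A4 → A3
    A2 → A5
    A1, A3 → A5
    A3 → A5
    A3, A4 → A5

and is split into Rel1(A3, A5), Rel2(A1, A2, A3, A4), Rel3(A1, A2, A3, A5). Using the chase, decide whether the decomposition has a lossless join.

Yes

Chase test. Columns are A1, A2, A3, A4, A5; row i has aⱼ where attribute j ∈ Reli, else bᵢⱼ.
Initial tableau (one row per fragment):
  row 1: b11 b12 a3 b14 a5
  row 2: a1 a2 a3 a4 b25
  row 3: a1 a2 a3 b34 a5
Rows 2 and 3 agree on A2; apply A2→A5 and equate their A5 entries.
Row 2 is now all distinguished symbols — the join is lossless.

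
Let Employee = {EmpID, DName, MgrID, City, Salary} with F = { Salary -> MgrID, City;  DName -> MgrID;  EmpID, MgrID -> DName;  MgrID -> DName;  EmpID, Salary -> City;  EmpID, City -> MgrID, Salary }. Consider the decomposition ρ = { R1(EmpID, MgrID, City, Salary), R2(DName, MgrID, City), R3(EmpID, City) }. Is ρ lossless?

Yes

Chase test. Columns are EmpID, DName, MgrID, City, Salary; row i has aⱼ where attribute j ∈ Ri, else bᵢⱼ.
Initial tableau (one row per fragment):
  row 1: a1 b12 a3 a4 a5
  row 2: b21 a2 a3 a4 b25
  row 3: a1 b32 b33 a4 b35
Rows 1 and 2 agree on MgrID; apply MgrID→DName and equate their DName entries.
Rows 1 and 3 agree on EmpID, City; apply EmpID, City→MgrID, Salary and equate their MgrID, Salary entries.
Rows 1 and 3 agree on EmpID, MgrID; apply EmpID, MgrID→DName and equate their DName entries.
Row 1 is now all distinguished symbols — the join is lossless.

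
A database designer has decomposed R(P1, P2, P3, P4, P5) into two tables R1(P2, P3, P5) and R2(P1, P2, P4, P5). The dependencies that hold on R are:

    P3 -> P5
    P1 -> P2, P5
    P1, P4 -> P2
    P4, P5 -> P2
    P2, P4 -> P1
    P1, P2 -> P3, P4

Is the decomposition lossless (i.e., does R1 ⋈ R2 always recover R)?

No

Common attributes: R1 ∩ R2 = {P2, P5}.
No dependency enlarges {P2, P5}, so (P2, P5)⁺ = {P2, P5}.
The closure contains neither all of R1 = {P2, P3, P5} nor all of R2 = {P1, P2, P4, P5}, so the common attributes are not a superkey of either fragment. The join is lossy.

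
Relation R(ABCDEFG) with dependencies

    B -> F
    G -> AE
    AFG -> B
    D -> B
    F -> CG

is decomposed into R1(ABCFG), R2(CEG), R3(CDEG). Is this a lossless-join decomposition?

Chase test. Columns are ABCDEFG; row i has aⱼ where attribute j ∈ Ri, else bᵢⱼ.
Initial tableau (one row per fragment):
  row 1: a1 a2 a3 b14 b15 a6 a7
  row 2: b21 b22 a3 b24 a5 b26 a7
  row 3: b31 b32 a3 a4 a5 b36 a7
Rows 1 and 2 agree on G; apply G→AE and equate their AE entries.
Rows 1 and 3 agree on G; apply G→AE and equate their AE entries.
No row becomes fully distinguished — the join is lossy.

No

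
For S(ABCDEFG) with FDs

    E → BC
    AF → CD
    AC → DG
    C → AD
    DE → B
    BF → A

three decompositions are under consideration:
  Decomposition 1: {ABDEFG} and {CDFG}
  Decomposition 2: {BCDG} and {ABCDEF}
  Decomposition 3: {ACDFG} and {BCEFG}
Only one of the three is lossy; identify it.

Decomposition 1

Decomposition 1: common = {DFG}, closure = {DFG} → lossy.
Decomposition 2: common = {BCD}, closure = {ABCDG} → lossless.
Decomposition 3: common = {CFG}, closure = {ACDFG} → lossless.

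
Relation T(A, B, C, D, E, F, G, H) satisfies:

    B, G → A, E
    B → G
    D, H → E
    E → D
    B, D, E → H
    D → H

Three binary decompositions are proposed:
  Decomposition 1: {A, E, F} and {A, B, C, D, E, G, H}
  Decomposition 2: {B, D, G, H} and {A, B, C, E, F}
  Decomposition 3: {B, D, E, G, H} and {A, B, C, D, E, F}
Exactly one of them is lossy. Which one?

Decomposition 1

Decomposition 1: common = {A, E}, closure = {A, D, E, H} → lossy.
Decomposition 2: common = {B}, closure = {A, B, D, E, G, H} → lossless.
Decomposition 3: common = {B, D, E}, closure = {A, B, D, E, G, H} → lossless.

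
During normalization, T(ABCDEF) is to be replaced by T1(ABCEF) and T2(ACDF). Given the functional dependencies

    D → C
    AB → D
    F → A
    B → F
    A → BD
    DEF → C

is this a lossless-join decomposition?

Yes

Common attributes: T1 ∩ T2 = {ACF}.
Closure of {ACF}: A → BD applies, adding BD. So (ACF)⁺ = {ABCDF}.
This closure contains every attribute of T2, so T1 ∩ T2 → T2. The join is lossless.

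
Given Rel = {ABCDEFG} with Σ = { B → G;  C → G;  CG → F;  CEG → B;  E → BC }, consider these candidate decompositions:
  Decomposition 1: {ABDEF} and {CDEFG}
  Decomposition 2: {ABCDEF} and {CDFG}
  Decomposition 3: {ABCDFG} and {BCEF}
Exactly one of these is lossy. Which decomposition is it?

Decomposition 1: common = {DEF}, closure = {BCDEFG} → lossless.
Decomposition 2: common = {CDF}, closure = {CDFG} → lossless.
Decomposition 3: common = {BCF}, closure = {BCFG} → lossy.

Decomposition 3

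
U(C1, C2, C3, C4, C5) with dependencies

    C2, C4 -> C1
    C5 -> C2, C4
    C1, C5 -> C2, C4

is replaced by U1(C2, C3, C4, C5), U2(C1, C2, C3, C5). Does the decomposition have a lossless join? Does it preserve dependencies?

Lossless test: (C2, C3, C5)⁺ = {C1, C2, C3, C4, C5}, which contains all of one fragment — lossless.
Dependency preservation: the restricted closure of {C2, C4} across the fragments never reaches {C1}, so C2, C4 → C1 cannot be enforced without a join — not preserved.

lossless but not dependency-preserving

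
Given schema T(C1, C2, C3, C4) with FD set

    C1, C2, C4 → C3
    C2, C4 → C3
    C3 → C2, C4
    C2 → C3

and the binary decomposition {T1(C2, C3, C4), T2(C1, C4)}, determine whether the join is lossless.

Common attributes: T1 ∩ T2 = {C4}.
No dependency enlarges {C4}, so (C4)⁺ = {C4}.
The closure contains neither all of T1 = {C2, C3, C4} nor all of T2 = {C1, C4}, so the common attributes are not a superkey of either fragment. The join is lossy.

No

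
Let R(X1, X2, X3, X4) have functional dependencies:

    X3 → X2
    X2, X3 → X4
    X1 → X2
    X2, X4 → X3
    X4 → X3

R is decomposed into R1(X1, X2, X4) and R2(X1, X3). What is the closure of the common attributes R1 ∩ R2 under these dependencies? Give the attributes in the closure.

X1, X2

R1 ∩ R2 = {X1}.
X1 → X2 applies, adding X2
Closure: {X1, X2}.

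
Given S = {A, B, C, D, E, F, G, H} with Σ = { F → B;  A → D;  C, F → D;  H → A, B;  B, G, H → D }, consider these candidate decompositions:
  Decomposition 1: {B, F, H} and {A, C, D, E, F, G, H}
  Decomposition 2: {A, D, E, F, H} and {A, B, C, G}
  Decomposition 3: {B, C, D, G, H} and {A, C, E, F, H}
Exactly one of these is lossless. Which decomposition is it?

Decomposition 1

Decomposition 1: common = {F, H}, closure = {A, B, D, F, H} → lossless.
Decomposition 2: common = {A}, closure = {A, D} → lossy.
Decomposition 3: common = {C, H}, closure = {A, B, C, D, H} → lossy.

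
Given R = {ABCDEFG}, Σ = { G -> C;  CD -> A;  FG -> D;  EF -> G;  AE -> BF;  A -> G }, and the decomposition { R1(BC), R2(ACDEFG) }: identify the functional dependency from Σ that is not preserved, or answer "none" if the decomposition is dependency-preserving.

AE -> BF

Check AE → BF: no single fragment contains all of {ABEF}, and the restricted closure of {AE} across the fragments never reaches {BF}.
G → C is preserved.
CD → A is preserved.
FG → D is preserved.
EF → G is preserved.
A → G is preserved.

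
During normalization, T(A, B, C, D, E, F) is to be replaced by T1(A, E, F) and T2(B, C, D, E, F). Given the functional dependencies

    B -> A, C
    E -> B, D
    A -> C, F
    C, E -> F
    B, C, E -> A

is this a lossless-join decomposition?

Yes

Common attributes: T1 ∩ T2 = {E, F}.
Closure of {E, F}: E → B, D applies, adding B, D; B → A, C applies, adding A, C. So (E, F)⁺ = {A, B, C, D, E, F}.
This closure contains every attribute of T1, so T1 ∩ T2 → T1. The join is lossless.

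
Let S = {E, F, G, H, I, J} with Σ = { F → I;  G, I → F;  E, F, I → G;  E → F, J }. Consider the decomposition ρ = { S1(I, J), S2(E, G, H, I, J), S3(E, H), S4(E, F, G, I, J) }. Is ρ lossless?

Chase test. Columns are E, F, G, H, I, J; row i has aⱼ where attribute j ∈ Si, else bᵢⱼ.
Initial tableau (one row per fragment):
  row 1: b11 b12 b13 b14 a5 a6
  row 2: a1 b22 a3 a4 a5 a6
  row 3: a1 b32 b33 a4 b35 b36
  row 4: a1 a2 a3 b44 a5 a6
Rows 2 and 4 agree on G, I; apply G, I→F and equate their F entries.
Rows 2 and 3 agree on E; apply E→F, J and equate their F, J entries.
Rows 2 and 3 agree on F; apply F→I and equate their I entries.
Rows 2 and 3 agree on E, F, I; apply E, F, I→G and equate their G entries.
Row 2 is now all distinguished symbols — the join is lossless.

Yes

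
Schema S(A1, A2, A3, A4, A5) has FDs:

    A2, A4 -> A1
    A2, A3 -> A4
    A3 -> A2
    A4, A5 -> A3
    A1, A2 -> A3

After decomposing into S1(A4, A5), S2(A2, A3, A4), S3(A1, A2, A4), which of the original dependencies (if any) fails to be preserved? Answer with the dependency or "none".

Check A4, A5 → A3: no single fragment contains all of {A3, A4, A5}, and the restricted closure of {A4, A5} across the fragments never reaches {A3}.
A2, A4 → A1 is preserved.
A2, A3 → A4 is preserved.
A3 → A2 is preserved.
A1, A2 → A3 is preserved.

A4, A5 -> A3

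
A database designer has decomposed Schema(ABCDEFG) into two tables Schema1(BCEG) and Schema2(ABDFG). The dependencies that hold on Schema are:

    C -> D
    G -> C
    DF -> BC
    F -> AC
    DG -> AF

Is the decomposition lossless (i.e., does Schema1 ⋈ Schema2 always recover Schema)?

Yes

Common attributes: Schema1 ∩ Schema2 = {BG}.
Closure of {BG}: G → C applies, adding C; C → D applies, adding D; DG → AF applies, adding AF. So (BG)⁺ = {ABCDFG}.
This closure contains every attribute of Schema2, so Schema1 ∩ Schema2 → Schema2. The join is lossless.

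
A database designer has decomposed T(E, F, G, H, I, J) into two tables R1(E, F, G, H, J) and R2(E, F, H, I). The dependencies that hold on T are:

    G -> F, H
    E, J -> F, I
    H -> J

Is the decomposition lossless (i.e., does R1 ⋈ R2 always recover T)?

Yes

Common attributes: R1 ∩ R2 = {E, F, H}.
Closure of {E, F, H}: H → J applies, adding J; E, J → F, I applies, adding I. So (E, F, H)⁺ = {E, F, H, I, J}.
This closure contains every attribute of R2, so R1 ∩ R2 → R2. The join is lossless.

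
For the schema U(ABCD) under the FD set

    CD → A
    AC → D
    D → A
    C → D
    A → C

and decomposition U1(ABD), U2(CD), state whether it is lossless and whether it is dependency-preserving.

lossless and dependency-preserving

Lossless test: (D)⁺ = {ACD}, which contains all of one fragment — lossless.
Dependency preservation: CD → A; AC → D; A → C are not contained in any single fragment, but the restricted closure of each left-hand side across the fragments still reaches the right-hand side; the remaining FDs each lie inside some fragment. All dependencies are preserved.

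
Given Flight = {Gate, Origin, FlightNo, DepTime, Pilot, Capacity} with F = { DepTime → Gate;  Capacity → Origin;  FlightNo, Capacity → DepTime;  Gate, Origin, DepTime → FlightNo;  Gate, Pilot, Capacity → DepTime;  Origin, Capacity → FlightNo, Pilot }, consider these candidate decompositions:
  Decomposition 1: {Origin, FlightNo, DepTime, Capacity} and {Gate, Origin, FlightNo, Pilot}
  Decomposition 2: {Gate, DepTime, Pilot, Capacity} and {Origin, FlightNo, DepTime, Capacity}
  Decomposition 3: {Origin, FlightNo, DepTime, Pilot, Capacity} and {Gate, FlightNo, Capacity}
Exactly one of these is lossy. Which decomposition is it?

Decomposition 1

Decomposition 1: common = {Origin, FlightNo}, closure = {Origin, FlightNo} → lossy.
Decomposition 2: common = {DepTime, Capacity}, closure = {Gate, Origin, FlightNo, DepTime, Pilot, Capacity} → lossless.
Decomposition 3: common = {FlightNo, Capacity}, closure = {Gate, Origin, FlightNo, DepTime, Pilot, Capacity} → lossless.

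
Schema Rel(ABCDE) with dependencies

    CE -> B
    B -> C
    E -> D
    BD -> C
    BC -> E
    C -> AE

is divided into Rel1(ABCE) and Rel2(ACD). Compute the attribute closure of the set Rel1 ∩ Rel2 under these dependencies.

Rel1 ∩ Rel2 = {AC}.
C → AE applies, adding E
CE → B applies, adding B
E → D applies, adding D
Closure: {ABCDE}.

ABCDE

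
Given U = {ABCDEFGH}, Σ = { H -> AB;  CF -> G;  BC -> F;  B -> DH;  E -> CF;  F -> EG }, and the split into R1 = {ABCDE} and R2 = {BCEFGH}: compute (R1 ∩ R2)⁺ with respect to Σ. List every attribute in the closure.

R1 ∩ R2 = {BCE}.
BC → F applies, adding F
B → DH applies, adding DH
F → EG applies, adding G
H → AB applies, adding A
Closure: {ABCDEFGH}.

ABCDEFGH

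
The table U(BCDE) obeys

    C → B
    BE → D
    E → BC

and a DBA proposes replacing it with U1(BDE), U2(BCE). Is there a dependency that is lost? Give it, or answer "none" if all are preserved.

C → B lies within U2.
BE → D lies within U1.
E → BC lies within U2.
Every dependency is enforceable on the fragments, so the decomposition is dependency-preserving.

none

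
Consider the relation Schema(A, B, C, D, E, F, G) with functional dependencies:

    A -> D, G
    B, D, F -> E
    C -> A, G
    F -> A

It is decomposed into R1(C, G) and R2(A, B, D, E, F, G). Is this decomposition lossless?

Common attributes: R1 ∩ R2 = {G}.
No dependency enlarges {G}, so (G)⁺ = {G}.
The closure contains neither all of R1 = {C, G} nor all of R2 = {A, B, D, E, F, G}, so the common attributes are not a superkey of either fragment. The join is lossy.

No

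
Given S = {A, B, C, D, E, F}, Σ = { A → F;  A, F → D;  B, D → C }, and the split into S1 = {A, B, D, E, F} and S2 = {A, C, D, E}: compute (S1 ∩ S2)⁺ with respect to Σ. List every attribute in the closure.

S1 ∩ S2 = {A, D, E}.
A → F applies, adding F
Closure: {A, D, E, F}.

A, D, E, F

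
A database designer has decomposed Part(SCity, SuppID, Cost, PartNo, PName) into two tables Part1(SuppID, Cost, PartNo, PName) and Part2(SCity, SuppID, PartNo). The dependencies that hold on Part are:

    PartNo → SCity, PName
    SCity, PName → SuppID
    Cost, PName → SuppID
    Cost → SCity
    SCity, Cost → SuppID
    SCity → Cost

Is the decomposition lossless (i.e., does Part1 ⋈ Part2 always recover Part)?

Common attributes: Part1 ∩ Part2 = {SuppID, PartNo}.
Closure of {SuppID, PartNo}: PartNo → SCity, PName applies, adding SCity, PName; SCity → Cost applies, adding Cost. So (SuppID, PartNo)⁺ = {SCity, SuppID, Cost, PartNo, PName}.
This closure contains every attribute of Part1, so Part1 ∩ Part2 → Part1. The join is lossless.

Yes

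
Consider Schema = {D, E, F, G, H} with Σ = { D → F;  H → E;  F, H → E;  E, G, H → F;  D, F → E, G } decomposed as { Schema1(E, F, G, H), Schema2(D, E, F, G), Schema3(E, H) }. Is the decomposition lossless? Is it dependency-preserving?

Lossless test (chase): applying each FD to every pair of rows produces no changes in the tableau, so no row becomes fully distinguished — the join is lossy.
Dependency preservation: every FD's attributes lie within a single fragment, so each can be enforced locally — preserved.

lossy but dependency-preserving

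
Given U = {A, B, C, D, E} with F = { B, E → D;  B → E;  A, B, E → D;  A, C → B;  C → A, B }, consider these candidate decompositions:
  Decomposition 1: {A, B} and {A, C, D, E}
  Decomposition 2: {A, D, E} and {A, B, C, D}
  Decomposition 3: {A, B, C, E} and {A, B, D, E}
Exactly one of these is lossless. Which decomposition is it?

Decomposition 1: common = {A}, closure = {A} → lossy.
Decomposition 2: common = {A, D}, closure = {A, D} → lossy.
Decomposition 3: common = {A, B, E}, closure = {A, B, D, E} → lossless.

Decomposition 3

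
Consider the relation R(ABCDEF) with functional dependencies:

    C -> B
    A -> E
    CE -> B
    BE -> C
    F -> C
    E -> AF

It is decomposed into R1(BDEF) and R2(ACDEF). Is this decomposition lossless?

Yes

Common attributes: R1 ∩ R2 = {DEF}.
Closure of {DEF}: F → C applies, adding C; E → AF applies, adding A; C → B applies, adding B. So (DEF)⁺ = {ABCDEF}.
This closure contains every attribute of R1, so R1 ∩ R2 → R1. The join is lossless.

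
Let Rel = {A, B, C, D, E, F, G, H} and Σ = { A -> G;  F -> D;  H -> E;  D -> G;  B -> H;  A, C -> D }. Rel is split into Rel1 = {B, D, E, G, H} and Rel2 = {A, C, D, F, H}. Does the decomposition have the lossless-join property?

Common attributes: Rel1 ∩ Rel2 = {D, H}.
Closure of {D, H}: H → E applies, adding E; D → G applies, adding G. So (D, H)⁺ = {D, E, G, H}.
The closure contains neither all of Rel1 = {B, D, E, G, H} nor all of Rel2 = {A, C, D, F, H}, so the common attributes are not a superkey of either fragment. The join is lossy.

No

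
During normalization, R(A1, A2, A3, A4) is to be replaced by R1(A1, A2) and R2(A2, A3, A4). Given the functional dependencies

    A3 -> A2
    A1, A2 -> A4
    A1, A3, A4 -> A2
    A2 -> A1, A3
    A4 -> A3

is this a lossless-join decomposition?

Common attributes: R1 ∩ R2 = {A2}.
Closure of {A2}: A2 → A1, A3 applies, adding A1, A3; A1, A2 → A4 applies, adding A4. So (A2)⁺ = {A1, A2, A3, A4}.
This closure contains every attribute of R1, so R1 ∩ R2 → R1. The join is lossless.

Yes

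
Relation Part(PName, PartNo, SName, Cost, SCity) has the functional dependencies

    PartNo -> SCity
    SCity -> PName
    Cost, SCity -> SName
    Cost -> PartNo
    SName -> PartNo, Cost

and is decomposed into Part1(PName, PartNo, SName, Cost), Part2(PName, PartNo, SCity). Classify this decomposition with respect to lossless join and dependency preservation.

lossless and dependency-preserving

Lossless test: (PName, PartNo)⁺ = {PName, PartNo, SCity}, which contains all of one fragment — lossless.
Dependency preservation: Cost, SCity → SName is not contained in any single fragment, but the restricted closure of its left-hand side across the fragments still reaches the right-hand side; the remaining FDs each lie inside some fragment. All dependencies are preserved.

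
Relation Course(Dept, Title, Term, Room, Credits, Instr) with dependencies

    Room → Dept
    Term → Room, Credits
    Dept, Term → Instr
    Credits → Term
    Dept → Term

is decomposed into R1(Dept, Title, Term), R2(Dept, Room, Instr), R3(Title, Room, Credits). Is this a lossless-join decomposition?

Yes

Chase test. Columns are Dept, Title, Term, Room, Credits, Instr; row i has aⱼ where attribute j ∈ Ri, else bᵢⱼ.
Initial tableau (one row per fragment):
  row 1: a1 a2 a3 b14 b15 b16
  row 2: a1 b22 b23 a4 b25 a6
  row 3: b31 a2 b33 a4 a5 b36
Rows 2 and 3 agree on Room; apply Room→Dept and equate their Dept entries.
Rows 1 and 2 agree on Dept; apply Dept→Term and equate their Term entries.
Rows 1 and 3 agree on Dept; apply Dept→Term and equate their Term entries.
Rows 1 and 2 agree on Term; apply Term→Room, Credits and equate their Room, Credits entries.
Rows 1 and 3 agree on Term; apply Term→Room, Credits and equate their Room, Credits entries.
Rows 1 and 2 agree on Dept, Term; apply Dept, Term→Instr and equate their Instr entries.
Rows 1 and 3 agree on Dept, Term; apply Dept, Term→Instr and equate their Instr entries.
Row 1 is now all distinguished symbols — the join is lossless.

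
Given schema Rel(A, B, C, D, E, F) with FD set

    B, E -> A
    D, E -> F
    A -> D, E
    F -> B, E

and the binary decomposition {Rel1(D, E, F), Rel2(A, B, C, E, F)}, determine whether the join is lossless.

Yes

Common attributes: Rel1 ∩ Rel2 = {E, F}.
Closure of {E, F}: F → B, E applies, adding B; B, E → A applies, adding A; A → D, E applies, adding D. So (E, F)⁺ = {A, B, D, E, F}.
This closure contains every attribute of Rel1, so Rel1 ∩ Rel2 → Rel1. The join is lossless.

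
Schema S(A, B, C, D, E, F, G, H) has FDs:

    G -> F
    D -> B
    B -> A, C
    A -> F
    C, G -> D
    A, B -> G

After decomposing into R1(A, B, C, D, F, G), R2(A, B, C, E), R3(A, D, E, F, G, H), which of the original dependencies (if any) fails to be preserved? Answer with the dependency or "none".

G → F lies within R1.
D → B lies within R1.
B → A, C lies within R1.
A → F lies within R1.
C, G → D lies within R1.
A, B → G lies within R1.
Every dependency is enforceable on the fragments, so the decomposition is dependency-preserving.

none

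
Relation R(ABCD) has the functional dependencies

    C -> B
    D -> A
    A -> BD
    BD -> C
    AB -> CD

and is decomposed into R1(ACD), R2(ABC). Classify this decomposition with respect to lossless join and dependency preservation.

Lossless test: (AC)⁺ = {ABCD}, which contains all of one fragment — lossless.
Dependency preservation: A → BD; BD → C; AB → CD are not contained in any single fragment, but the restricted closure of each left-hand side across the fragments still reaches the right-hand side; the remaining FDs each lie inside some fragment. All dependencies are preserved.

lossless and dependency-preserving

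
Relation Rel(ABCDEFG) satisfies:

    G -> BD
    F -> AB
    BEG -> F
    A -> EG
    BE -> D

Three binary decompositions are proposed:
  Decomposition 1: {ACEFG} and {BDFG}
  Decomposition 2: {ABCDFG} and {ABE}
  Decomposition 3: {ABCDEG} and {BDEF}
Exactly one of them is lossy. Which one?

Decomposition 3

Decomposition 1: common = {FG}, closure = {ABDEFG} → lossless.
Decomposition 2: common = {AB}, closure = {ABDEFG} → lossless.
Decomposition 3: common = {BDE}, closure = {BDE} → lossy.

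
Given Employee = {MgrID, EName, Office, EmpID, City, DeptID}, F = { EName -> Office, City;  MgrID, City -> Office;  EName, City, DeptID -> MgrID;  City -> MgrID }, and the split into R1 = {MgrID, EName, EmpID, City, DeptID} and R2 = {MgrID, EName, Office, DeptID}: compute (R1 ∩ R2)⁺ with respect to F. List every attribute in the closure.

R1 ∩ R2 = {MgrID, EName, DeptID}.
EName → Office, City applies, adding Office, City
Closure: {MgrID, EName, Office, City, DeptID}.

MgrID, EName, Office, City, DeptID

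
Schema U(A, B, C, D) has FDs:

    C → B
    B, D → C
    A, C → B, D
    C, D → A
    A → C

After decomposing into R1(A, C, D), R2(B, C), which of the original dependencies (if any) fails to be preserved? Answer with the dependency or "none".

Check B, D → C: no single fragment contains all of {B, C, D}, and the restricted closure of {B, D} across the fragments never reaches {C}.
C → B is preserved.
A, C → B, D is preserved.
C, D → A is preserved.
A → C is preserved.

B, D → C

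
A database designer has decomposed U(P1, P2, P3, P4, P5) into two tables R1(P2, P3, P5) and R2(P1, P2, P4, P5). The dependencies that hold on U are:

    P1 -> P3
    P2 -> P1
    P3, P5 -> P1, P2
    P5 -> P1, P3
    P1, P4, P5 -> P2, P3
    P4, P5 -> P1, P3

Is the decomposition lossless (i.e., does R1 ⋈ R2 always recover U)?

Yes

Common attributes: R1 ∩ R2 = {P2, P5}.
Closure of {P2, P5}: P2 → P1 applies, adding P1; P5 → P1, P3 applies, adding P3. So (P2, P5)⁺ = {P1, P2, P3, P5}.
This closure contains every attribute of R1, so R1 ∩ R2 → R1. The join is lossless.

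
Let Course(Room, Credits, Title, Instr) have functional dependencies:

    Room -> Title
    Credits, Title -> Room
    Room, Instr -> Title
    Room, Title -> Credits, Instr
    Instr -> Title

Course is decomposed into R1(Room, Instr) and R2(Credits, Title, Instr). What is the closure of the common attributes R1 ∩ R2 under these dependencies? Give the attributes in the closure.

R1 ∩ R2 = {Instr}.
Instr → Title applies, adding Title
Closure: {Title, Instr}.

Title, Instr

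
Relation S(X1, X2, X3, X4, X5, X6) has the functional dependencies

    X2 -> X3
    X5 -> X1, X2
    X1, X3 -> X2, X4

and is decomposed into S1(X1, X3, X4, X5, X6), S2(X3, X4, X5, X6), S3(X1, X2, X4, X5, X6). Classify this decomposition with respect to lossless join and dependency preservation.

lossless but not dependency-preserving

Lossless test (chase): Rows 1 and 2 agree on X5; apply X5→X1, X2 and equate their X1, X2 entries. Rows 1 and 3 agree on X5; apply X5→X1, X2 and equate their X1, X2 entries. Rows 1 and 3 agree on X2; apply X2→X3 and equate their X3 entries. Row 1 is now all distinguished symbols — the join is lossless.
Dependency preservation: the restricted closure of {X2} across the fragments never reaches {X3}, so X2 → X3 cannot be enforced without a join — not preserved.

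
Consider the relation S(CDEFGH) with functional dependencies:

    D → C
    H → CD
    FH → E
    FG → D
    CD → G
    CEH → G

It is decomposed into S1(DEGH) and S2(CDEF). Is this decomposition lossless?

Common attributes: S1 ∩ S2 = {DE}.
Closure of {DE}: D → C applies, adding C; CD → G applies, adding G. So (DE)⁺ = {CDEG}.
The closure contains neither all of S1 = {DEGH} nor all of S2 = {CDEF}, so the common attributes are not a superkey of either fragment. The join is lossy.

No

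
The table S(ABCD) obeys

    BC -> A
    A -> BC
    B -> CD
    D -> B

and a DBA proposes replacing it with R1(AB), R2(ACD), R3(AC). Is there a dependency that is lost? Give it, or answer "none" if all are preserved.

none

BC → A: restricted closure across fragments reaches A.
A → BC: restricted closure across fragments reaches BC.
B → CD: restricted closure across fragments reaches CD.
D → B: restricted closure across fragments reaches B.
Every dependency is enforceable on the fragments, so the decomposition is dependency-preserving.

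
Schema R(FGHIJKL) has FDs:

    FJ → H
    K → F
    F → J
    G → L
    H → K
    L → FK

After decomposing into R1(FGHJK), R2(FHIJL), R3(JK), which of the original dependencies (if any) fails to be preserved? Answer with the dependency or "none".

Check G → L: no single fragment contains all of {GL}, and the restricted closure of {G} across the fragments never reaches {L}.
FJ → H is preserved.
K → F is preserved.
F → J is preserved.
H → K is preserved.
L → FK is preserved.

G → L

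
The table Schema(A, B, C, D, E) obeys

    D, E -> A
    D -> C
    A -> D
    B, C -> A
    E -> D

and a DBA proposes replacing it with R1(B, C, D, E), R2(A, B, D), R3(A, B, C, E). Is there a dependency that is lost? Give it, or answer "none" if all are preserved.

none

D, E → A: restricted closure across fragments reaches A.
D → C lies within R1.
A → D lies within R2.
B, C → A lies within R3.
E → D lies within R1.
Every dependency is enforceable on the fragments, so the decomposition is dependency-preserving.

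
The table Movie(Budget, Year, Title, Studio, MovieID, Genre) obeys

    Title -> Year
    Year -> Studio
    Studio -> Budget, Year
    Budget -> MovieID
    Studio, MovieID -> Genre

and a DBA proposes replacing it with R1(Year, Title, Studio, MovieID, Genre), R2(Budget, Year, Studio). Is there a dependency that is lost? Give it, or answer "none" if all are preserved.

Budget -> MovieID

Check Budget → MovieID: no single fragment contains all of {Budget, MovieID}, and the restricted closure of {Budget} across the fragments never reaches {MovieID}.
Title → Year is preserved.
Year → Studio is preserved.
Studio → Budget, Year is preserved.
Studio, MovieID → Genre is preserved.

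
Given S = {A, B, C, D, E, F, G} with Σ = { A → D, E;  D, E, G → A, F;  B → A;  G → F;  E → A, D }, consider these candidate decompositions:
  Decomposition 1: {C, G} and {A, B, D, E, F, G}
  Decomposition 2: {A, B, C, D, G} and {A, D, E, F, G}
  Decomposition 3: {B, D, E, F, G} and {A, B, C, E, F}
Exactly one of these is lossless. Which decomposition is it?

Decomposition 1: common = {G}, closure = {F, G} → lossy.
Decomposition 2: common = {A, D, G}, closure = {A, D, E, F, G} → lossless.
Decomposition 3: common = {B, E, F}, closure = {A, B, D, E, F} → lossy.

Decomposition 2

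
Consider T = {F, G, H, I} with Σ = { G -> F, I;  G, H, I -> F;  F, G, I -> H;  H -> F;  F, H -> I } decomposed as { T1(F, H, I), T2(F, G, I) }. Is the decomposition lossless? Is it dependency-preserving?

lossy and not dependency-preserving

Lossless test: (F, I)⁺ = {F, I}, which is a superkey of neither fragment — lossy.
Dependency preservation: the restricted closure of {F, G, I} across the fragments never reaches {H}, so F, G, I → H cannot be enforced without a join — not preserved.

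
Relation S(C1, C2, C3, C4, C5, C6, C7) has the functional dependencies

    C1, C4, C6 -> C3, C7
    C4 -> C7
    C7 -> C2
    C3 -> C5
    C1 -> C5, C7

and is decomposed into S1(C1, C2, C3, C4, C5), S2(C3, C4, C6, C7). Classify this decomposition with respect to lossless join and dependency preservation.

lossy and not dependency-preserving

Lossless test: (C3, C4)⁺ = {C2, C3, C4, C5, C7}, which is a superkey of neither fragment — lossy.
Dependency preservation: the restricted closure of {C1, C4, C6} across the fragments never reaches {C3, C7}, so C1, C4, C6 → C3, C7 cannot be enforced without a join — not preserved.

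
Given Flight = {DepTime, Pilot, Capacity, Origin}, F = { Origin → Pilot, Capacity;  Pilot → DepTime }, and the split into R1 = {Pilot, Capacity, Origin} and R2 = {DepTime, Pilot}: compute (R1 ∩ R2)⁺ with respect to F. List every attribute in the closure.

R1 ∩ R2 = {Pilot}.
Pilot → DepTime applies, adding DepTime
Closure: {DepTime, Pilot}.

DepTime, Pilot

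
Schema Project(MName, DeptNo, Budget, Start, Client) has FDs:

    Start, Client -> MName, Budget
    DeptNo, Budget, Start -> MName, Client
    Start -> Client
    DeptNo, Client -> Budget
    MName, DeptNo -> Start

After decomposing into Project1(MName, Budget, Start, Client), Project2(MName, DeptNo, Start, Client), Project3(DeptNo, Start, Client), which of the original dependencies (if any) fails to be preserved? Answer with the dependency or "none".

Check DeptNo, Client → Budget: no single fragment contains all of {DeptNo, Budget, Client}, and the restricted closure of {DeptNo, Client} across the fragments never reaches {Budget}.
Start, Client → MName, Budget is preserved.
DeptNo, Budget, Start → MName, Client is preserved.
Start → Client is preserved.
MName, DeptNo → Start is preserved.

DeptNo, Client -> Budget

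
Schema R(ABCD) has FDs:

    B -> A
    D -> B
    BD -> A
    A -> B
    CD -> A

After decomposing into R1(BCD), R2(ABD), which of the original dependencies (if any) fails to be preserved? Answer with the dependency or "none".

B → A lies within R2.
D → B lies within R1.
BD → A lies within R2.
A → B lies within R2.
CD → A: restricted closure across fragments reaches A.
Every dependency is enforceable on the fragments, so the decomposition is dependency-preserving.

none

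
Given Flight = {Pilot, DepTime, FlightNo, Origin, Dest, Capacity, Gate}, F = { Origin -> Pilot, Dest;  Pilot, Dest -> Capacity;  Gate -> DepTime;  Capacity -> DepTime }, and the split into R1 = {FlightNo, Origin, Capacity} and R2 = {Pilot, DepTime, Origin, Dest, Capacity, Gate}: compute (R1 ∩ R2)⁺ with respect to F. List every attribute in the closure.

R1 ∩ R2 = {Origin, Capacity}.
Origin → Pilot, Dest applies, adding Pilot, Dest
Capacity → DepTime applies, adding DepTime
Closure: {Pilot, DepTime, Origin, Dest, Capacity}.

Pilot, DepTime, Origin, Dest, Capacity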